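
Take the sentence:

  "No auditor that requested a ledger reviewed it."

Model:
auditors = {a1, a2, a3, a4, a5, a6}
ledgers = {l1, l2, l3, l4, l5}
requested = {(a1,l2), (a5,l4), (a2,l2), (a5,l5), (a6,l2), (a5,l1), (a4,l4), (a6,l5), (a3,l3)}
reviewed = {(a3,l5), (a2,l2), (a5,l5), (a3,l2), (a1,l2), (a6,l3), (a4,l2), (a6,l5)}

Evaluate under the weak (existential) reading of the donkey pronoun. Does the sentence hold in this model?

False

"it" takes "a ledger" as antecedent — a donkey pronoun bound across the clause boundary.
Truth condition: for no (a,l) with requested(a,l) does reviewed(a,l) hold.
Restrictor pairs — does the scope hold? (a1,l2):holds  (a2,l2):holds  (a3,l3):fails  (a4,l4):fails  (a5,l1):fails  (a5,l4):fails  (a5,l5):holds  (a6,l2):fails  (a6,l5):holds
Scope holds for 4 pair(s), so the sentence is false.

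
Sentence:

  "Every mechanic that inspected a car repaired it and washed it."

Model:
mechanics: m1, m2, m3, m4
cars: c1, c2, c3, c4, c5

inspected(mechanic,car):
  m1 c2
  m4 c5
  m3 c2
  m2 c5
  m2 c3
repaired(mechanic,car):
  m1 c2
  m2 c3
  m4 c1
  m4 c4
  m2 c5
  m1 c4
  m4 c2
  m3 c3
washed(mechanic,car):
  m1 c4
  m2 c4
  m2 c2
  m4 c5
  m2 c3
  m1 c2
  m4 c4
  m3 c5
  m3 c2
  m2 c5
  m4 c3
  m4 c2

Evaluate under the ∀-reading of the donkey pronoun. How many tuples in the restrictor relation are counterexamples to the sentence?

2

"it" takes "a car" as antecedent — a donkey pronoun bound across the clause boundary.
Strong reading: for every (m,c) with inspected(m,c), repaired(m,c) ∧ washed(m,c).
Restrictor pairs: (m1,c2) ✓  (m2,c3) ✓  (m2,c5) ✓  (m3,c2) ✗  (m4,c5) ✗
Counterexamples (restrictor pairs failing the scope): 2.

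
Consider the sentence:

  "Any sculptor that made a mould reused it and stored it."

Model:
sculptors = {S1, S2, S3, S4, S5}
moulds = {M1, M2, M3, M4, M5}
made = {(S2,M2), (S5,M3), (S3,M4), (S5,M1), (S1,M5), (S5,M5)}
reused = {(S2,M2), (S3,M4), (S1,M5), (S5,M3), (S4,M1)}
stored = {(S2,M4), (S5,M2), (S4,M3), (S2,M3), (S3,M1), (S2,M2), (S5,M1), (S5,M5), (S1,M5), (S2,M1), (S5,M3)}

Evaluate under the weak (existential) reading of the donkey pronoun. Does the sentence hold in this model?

"it" takes "a mould" as antecedent — a donkey pronoun bound across the clause boundary.
Weak reading: every sculptor s with some made-mould has at least one made-mould m such that reused(s,m) ∧ stored(s,m).
Per sculptor: S1:✓  S2:✓  S3:✗  S5:✓
S3 has no witness among its made-moulds.

False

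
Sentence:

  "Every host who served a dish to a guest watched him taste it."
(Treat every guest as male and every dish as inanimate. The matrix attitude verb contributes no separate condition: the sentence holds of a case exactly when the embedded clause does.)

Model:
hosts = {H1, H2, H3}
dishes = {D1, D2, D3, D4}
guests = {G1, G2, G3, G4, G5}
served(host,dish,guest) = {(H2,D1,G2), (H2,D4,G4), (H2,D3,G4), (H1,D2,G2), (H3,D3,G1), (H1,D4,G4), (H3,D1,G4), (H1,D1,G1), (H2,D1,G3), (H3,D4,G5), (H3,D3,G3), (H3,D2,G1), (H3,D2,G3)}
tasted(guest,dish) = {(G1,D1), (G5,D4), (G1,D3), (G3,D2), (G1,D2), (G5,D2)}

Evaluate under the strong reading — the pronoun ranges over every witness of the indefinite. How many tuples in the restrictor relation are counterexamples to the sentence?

"him" takes "a guest" as antecedent and "it" takes "a dish"; both are donkey pronouns co-varying with the restrictor.
Strong reading: for every (h,d,g) with served(h,d,g), tasted(g,d).
Restrictor triples: (H1,D1,G1)→tasted(G1,D1) ✓  (H1,D2,G2)→tasted(G2,D2) ✗  (H1,D4,G4)→tasted(G4,D4) ✗  (H2,D1,G2)→tasted(G2,D1) ✗  (H2,D1,G3)→tasted(G3,D1) ✗  (H2,D3,G4)→tasted(G4,D3) ✗  (H2,D4,G4)→tasted(G4,D4) ✗  (H3,D1,G4)→tasted(G4,D1) ✗  (H3,D2,G1)→tasted(G1,D2) ✓  (H3,D2,G3)→tasted(G3,D2) ✓  (H3,D3,G1)→tasted(G1,D3) ✓  (H3,D3,G3)→tasted(G3,D3) ✗  (H3,D4,G5)→tasted(G5,D4) ✓
Counterexamples (restrictor triples failing the scope): 8.

8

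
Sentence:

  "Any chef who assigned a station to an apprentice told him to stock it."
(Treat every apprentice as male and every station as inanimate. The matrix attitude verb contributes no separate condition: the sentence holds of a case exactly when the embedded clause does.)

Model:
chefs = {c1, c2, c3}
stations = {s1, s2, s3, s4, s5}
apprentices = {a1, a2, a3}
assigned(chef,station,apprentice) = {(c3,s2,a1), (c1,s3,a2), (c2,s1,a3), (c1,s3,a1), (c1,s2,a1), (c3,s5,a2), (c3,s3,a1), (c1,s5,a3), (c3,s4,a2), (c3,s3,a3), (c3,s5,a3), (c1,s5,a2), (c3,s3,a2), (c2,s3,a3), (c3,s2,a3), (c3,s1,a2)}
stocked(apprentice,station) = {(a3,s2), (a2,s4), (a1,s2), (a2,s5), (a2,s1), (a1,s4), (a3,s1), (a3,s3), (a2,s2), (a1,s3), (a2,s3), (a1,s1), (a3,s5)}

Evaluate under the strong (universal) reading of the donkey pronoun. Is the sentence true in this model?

"him" takes "an apprentice" as antecedent and "it" takes "a station"; both are donkey pronouns co-varying with the restrictor.
Strong reading: for every (c,s,a) with assigned(c,s,a), stocked(a,s).
Restrictor triples: (c1,s2,a1)→stocked(a1,s2) ✓  (c1,s3,a1)→stocked(a1,s3) ✓  (c1,s3,a2)→stocked(a2,s3) ✓  (c1,s5,a2)→stocked(a2,s5) ✓  (c1,s5,a3)→stocked(a3,s5) ✓  (c2,s1,a3)→stocked(a3,s1) ✓  (c2,s3,a3)→stocked(a3,s3) ✓  (c3,s1,a2)→stocked(a2,s1) ✓  (c3,s2,a1)→stocked(a1,s2) ✓  (c3,s2,a3)→stocked(a3,s2) ✓  (c3,s3,a1)→stocked(a1,s3) ✓  (c3,s3,a2)→stocked(a2,s3) ✓  (c3,s3,a3)→stocked(a3,s3) ✓  (c3,s4,a2)→stocked(a2,s4) ✓  (c3,s5,a2)→stocked(a2,s5) ✓  (c3,s5,a3)→stocked(a3,s5) ✓
Every restrictor triple satisfies the scope.

True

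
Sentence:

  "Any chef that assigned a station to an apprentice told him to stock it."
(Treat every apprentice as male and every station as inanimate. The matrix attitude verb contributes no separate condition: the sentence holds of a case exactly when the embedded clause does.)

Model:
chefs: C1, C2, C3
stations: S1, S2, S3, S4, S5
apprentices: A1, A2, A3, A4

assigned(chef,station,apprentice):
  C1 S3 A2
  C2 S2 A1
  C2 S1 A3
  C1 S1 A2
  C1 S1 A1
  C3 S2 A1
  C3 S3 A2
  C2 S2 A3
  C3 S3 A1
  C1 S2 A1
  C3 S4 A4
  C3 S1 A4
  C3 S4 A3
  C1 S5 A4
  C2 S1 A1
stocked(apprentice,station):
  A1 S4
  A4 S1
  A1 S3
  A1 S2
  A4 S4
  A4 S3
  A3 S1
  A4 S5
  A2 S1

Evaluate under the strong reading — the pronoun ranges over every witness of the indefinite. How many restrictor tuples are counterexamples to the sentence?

6

"him" takes "an apprentice" as antecedent and "it" takes "a station"; both are donkey pronouns co-varying with the restrictor.
Strong reading: for every (c,s,a) with assigned(c,s,a), stocked(a,s).
Restrictor triples: (C1,S1,A1)→stocked(A1,S1) ✗  (C1,S1,A2)→stocked(A2,S1) ✓  (C1,S2,A1)→stocked(A1,S2) ✓  (C1,S3,A2)→stocked(A2,S3) ✗  (C1,S5,A4)→stocked(A4,S5) ✓  (C2,S1,A1)→stocked(A1,S1) ✗  (C2,S1,A3)→stocked(A3,S1) ✓  (C2,S2,A1)→stocked(A1,S2) ✓  (C2,S2,A3)→stocked(A3,S2) ✗  (C3,S1,A4)→stocked(A4,S1) ✓  (C3,S2,A1)→stocked(A1,S2) ✓  (C3,S3,A1)→stocked(A1,S3) ✓  (C3,S3,A2)→stocked(A2,S3) ✗  (C3,S4,A3)→stocked(A3,S4) ✗  (C3,S4,A4)→stocked(A4,S4) ✓
Counterexamples (restrictor triples failing the scope): 6.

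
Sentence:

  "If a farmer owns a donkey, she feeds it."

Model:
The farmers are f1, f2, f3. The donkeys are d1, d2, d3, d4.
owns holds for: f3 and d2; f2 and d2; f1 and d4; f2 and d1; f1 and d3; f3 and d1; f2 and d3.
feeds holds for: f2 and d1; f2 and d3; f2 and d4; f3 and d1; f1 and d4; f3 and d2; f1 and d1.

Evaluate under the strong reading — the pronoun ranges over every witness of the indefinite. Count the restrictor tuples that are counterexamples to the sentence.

"it" takes "a donkey" as antecedent — a donkey pronoun bound across the clause boundary.
Strong reading: for every (f,d) with owns(f,d), feeds(f,d).
Restrictor pairs: (f1,d3) ✗  (f1,d4) ✓  (f2,d1) ✓  (f2,d2) ✗  (f2,d3) ✓  (f3,d1) ✓  (f3,d2) ✓
Counterexamples (restrictor pairs failing the scope): 2.

2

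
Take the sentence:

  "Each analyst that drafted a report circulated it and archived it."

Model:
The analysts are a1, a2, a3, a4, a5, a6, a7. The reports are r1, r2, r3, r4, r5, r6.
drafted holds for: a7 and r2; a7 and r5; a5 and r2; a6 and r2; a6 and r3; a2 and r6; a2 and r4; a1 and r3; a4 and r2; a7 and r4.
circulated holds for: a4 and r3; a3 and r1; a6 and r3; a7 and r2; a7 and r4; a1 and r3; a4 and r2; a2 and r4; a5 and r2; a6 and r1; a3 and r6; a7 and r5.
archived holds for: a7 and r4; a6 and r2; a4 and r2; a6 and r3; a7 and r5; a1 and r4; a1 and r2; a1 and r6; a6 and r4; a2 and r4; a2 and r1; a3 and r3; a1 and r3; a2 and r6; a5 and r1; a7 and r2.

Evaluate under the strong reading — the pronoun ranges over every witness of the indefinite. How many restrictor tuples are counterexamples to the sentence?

3

"it" takes "a report" as antecedent — a donkey pronoun bound across the clause boundary.
Strong reading: for every (a,r) with drafted(a,r), circulated(a,r) ∧ archived(a,r).
Restrictor pairs: (a1,r3) ✓  (a2,r4) ✓  (a2,r6) ✗  (a4,r2) ✓  (a5,r2) ✗  (a6,r2) ✗  (a6,r3) ✓  (a7,r2) ✓  (a7,r4) ✓  (a7,r5) ✓
Counterexamples (restrictor pairs failing the scope): 3.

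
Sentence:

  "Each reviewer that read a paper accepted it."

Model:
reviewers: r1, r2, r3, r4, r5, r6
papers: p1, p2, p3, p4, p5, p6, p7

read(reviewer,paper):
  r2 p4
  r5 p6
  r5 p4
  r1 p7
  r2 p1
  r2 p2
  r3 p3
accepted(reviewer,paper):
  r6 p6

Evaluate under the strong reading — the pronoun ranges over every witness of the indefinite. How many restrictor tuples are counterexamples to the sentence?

7

"it" takes "a paper" as antecedent — a donkey pronoun bound across the clause boundary.
Strong reading: for every (r,p) with read(r,p), accepted(r,p).
Restrictor pairs: (r1,p7) ✗  (r2,p1) ✗  (r2,p2) ✗  (r2,p4) ✗  (r3,p3) ✗  (r5,p4) ✗  (r5,p6) ✗
Counterexamples (restrictor pairs failing the scope): 7.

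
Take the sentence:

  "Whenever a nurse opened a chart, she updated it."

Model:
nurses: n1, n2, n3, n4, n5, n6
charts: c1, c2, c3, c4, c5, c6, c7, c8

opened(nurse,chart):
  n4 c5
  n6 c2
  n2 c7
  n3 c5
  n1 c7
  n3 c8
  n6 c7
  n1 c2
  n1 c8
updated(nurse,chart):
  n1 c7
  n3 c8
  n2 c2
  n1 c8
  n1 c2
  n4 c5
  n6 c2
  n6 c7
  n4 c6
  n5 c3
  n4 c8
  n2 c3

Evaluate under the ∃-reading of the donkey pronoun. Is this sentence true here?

False

"it" takes "a chart" as antecedent — a donkey pronoun bound across the clause boundary.
Weak reading: every nurse n with some opened-chart has at least one opened-chart c such that updated(n,c).
Per nurse: n1:✓  n2:✗  n3:✓  n4:✓  n6:✓
n2 has no witness among its opened-charts.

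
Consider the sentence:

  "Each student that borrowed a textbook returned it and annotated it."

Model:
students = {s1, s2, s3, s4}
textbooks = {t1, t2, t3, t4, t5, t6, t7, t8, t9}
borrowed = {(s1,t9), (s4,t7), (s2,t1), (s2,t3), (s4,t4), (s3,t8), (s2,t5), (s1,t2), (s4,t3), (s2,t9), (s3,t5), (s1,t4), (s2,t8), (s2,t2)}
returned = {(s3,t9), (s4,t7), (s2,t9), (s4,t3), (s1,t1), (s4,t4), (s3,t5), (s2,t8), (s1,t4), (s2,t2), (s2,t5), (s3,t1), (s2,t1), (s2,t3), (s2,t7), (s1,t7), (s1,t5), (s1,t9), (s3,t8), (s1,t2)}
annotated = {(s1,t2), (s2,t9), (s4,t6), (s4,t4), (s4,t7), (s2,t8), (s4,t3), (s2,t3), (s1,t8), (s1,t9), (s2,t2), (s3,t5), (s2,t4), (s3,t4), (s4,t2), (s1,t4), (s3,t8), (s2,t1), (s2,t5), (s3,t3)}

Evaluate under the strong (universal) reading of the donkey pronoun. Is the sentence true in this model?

"it" takes "a textbook" as antecedent — a donkey pronoun bound across the clause boundary.
Strong reading: for every (s,t) with borrowed(s,t), returned(s,t) ∧ annotated(s,t).
Restrictor pairs: (s1,t2) ✓  (s1,t4) ✓  (s1,t9) ✓  (s2,t1) ✓  (s2,t2) ✓  (s2,t3) ✓  (s2,t5) ✓  (s2,t8) ✓  (s2,t9) ✓  (s3,t5) ✓  (s3,t8) ✓  (s4,t3) ✓  (s4,t4) ✓  (s4,t7) ✓
Every restrictor pair satisfies the scope.

True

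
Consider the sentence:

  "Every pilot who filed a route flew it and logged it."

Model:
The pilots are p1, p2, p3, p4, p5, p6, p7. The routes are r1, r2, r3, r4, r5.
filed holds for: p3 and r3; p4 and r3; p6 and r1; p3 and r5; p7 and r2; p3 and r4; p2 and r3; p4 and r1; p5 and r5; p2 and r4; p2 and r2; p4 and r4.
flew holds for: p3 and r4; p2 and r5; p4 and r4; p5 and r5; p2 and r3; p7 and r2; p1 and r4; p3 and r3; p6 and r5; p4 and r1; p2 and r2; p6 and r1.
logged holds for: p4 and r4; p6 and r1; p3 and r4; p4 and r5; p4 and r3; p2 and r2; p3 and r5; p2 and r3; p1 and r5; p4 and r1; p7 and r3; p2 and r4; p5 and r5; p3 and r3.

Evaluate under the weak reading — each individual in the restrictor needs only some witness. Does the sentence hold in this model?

"it" takes "a route" as antecedent — a donkey pronoun bound across the clause boundary.
Weak reading: every pilot p with some filed-route has at least one filed-route r such that flew(p,r) ∧ logged(p,r).
Per pilot: p2:✓  p3:✓  p4:✓  p5:✓  p6:✓  p7:✗
p7 has no witness among its filed-routes.

False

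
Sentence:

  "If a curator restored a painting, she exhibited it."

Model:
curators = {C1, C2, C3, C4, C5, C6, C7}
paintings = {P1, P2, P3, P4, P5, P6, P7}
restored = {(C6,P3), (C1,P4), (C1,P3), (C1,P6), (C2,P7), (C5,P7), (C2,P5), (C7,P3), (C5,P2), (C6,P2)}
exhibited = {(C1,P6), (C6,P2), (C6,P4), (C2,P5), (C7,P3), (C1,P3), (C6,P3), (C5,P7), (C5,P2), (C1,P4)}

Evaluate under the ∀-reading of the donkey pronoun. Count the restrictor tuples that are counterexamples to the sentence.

"it" takes "a painting" as antecedent — a donkey pronoun bound across the clause boundary.
Strong reading: for every (c,p) with restored(c,p), exhibited(c,p).
Restrictor pairs: (C1,P3) ✓  (C1,P4) ✓  (C1,P6) ✓  (C2,P5) ✓  (C2,P7) ✗  (C5,P2) ✓  (C5,P7) ✓  (C6,P2) ✓  (C6,P3) ✓  (C7,P3) ✓
Counterexamples (restrictor pairs failing the scope): 1.

1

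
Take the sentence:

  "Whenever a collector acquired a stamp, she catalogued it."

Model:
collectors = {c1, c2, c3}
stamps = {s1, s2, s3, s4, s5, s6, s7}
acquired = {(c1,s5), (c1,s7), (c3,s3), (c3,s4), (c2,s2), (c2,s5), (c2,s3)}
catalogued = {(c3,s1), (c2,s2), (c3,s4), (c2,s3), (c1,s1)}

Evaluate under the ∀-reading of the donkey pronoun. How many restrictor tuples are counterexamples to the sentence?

4

"it" takes "a stamp" as antecedent — a donkey pronoun bound across the clause boundary.
Strong reading: for every (c,s) with acquired(c,s), catalogued(c,s).
Restrictor pairs: (c1,s5) ✗  (c1,s7) ✗  (c2,s2) ✓  (c2,s3) ✓  (c2,s5) ✗  (c3,s3) ✗  (c3,s4) ✓
Counterexamples (restrictor pairs failing the scope): 4.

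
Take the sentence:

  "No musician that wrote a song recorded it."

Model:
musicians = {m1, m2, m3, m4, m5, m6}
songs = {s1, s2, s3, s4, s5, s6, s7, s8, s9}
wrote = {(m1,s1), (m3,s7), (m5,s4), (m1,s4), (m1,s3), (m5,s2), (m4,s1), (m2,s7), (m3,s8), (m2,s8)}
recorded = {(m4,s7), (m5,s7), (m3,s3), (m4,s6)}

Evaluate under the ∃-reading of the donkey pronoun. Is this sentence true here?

"it" takes "a song" as antecedent — a donkey pronoun bound across the clause boundary.
Truth condition: for no (m,s) with wrote(m,s) does recorded(m,s) hold.
Restrictor pairs — does the scope hold? (m1,s1):fails  (m1,s3):fails  (m1,s4):fails  (m2,s7):fails  (m2,s8):fails  (m3,s7):fails  (m3,s8):fails  (m4,s1):fails  (m5,s2):fails  (m5,s4):fails
Scope holds for no restrictor pair, so the sentence is true.

True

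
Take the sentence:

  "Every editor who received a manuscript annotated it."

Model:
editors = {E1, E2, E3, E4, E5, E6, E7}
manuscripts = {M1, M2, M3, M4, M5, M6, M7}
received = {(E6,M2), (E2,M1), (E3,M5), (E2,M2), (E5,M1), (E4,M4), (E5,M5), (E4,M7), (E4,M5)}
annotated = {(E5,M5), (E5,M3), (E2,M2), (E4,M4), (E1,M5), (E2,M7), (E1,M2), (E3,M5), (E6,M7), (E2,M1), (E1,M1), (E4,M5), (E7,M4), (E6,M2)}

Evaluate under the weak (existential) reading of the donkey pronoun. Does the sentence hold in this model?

True

"it" takes "a manuscript" as antecedent — a donkey pronoun bound across the clause boundary.
Weak reading: every editor e with some received-manuscript has at least one received-manuscript m such that annotated(e,m).
Per editor: E2:✓  E3:✓  E4:✓  E5:✓  E6:✓
Every editor in the restrictor has a witness.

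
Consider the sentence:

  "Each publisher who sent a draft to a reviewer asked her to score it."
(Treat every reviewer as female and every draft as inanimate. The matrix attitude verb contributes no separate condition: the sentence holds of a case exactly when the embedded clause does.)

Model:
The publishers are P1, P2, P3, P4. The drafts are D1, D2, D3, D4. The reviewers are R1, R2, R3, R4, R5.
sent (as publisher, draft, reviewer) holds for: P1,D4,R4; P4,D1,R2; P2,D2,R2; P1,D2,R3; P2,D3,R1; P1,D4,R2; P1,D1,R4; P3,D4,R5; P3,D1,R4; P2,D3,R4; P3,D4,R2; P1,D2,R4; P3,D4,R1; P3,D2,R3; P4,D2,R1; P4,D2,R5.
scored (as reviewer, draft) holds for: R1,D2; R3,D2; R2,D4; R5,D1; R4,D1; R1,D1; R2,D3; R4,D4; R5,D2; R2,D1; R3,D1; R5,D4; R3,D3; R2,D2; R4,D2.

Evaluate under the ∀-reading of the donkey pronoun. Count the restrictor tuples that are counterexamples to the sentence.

"her" takes "a reviewer" as antecedent and "it" takes "a draft"; both are donkey pronouns co-varying with the restrictor.
Strong reading: for every (p,d,r) with sent(p,d,r), scored(r,d).
Restrictor triples: (P1,D1,R4)→scored(R4,D1) ✓  (P1,D2,R3)→scored(R3,D2) ✓  (P1,D2,R4)→scored(R4,D2) ✓  (P1,D4,R2)→scored(R2,D4) ✓  (P1,D4,R4)→scored(R4,D4) ✓  (P2,D2,R2)→scored(R2,D2) ✓  (P2,D3,R1)→scored(R1,D3) ✗  (P2,D3,R4)→scored(R4,D3) ✗  (P3,D1,R4)→scored(R4,D1) ✓  (P3,D2,R3)→scored(R3,D2) ✓  (P3,D4,R1)→scored(R1,D4) ✗  (P3,D4,R2)→scored(R2,D4) ✓  (P3,D4,R5)→scored(R5,D4) ✓  (P4,D1,R2)→scored(R2,D1) ✓  (P4,D2,R1)→scored(R1,D2) ✓  (P4,D2,R5)→scored(R5,D2) ✓
Counterexamples (restrictor triples failing the scope): 3.

3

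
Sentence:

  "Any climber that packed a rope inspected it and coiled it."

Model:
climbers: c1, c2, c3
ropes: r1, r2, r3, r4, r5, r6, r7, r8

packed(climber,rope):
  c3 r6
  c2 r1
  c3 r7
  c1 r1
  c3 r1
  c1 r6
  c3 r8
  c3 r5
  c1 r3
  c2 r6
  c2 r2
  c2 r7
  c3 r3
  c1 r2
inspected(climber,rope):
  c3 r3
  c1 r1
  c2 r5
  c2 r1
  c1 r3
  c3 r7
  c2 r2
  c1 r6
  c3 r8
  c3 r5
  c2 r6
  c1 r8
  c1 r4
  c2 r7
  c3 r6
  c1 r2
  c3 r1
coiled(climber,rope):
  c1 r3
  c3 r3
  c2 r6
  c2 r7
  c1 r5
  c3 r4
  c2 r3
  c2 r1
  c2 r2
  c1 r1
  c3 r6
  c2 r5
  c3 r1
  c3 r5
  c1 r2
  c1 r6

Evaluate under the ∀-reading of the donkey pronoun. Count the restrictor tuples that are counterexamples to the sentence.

2

"it" takes "a rope" as antecedent — a donkey pronoun bound across the clause boundary.
Strong reading: for every (c,r) with packed(c,r), inspected(c,r) ∧ coiled(c,r).
Restrictor pairs: (c1,r1) ✓  (c1,r2) ✓  (c1,r3) ✓  (c1,r6) ✓  (c2,r1) ✓  (c2,r2) ✓  (c2,r6) ✓  (c2,r7) ✓  (c3,r1) ✓  (c3,r3) ✓  (c3,r5) ✓  (c3,r6) ✓  (c3,r7) ✗  (c3,r8) ✗
Counterexamples (restrictor pairs failing the scope): 2.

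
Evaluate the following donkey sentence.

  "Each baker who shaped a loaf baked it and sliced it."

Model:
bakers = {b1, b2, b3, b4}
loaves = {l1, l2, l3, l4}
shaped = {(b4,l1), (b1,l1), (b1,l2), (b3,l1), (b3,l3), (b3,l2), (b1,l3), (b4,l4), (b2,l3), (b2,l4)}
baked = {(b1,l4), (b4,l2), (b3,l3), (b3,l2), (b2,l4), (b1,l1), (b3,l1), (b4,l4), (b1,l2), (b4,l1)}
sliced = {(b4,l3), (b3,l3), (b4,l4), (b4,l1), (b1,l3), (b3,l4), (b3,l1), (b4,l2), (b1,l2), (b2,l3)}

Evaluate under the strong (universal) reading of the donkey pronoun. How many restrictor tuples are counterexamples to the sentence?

"it" takes "a loaf" as antecedent — a donkey pronoun bound across the clause boundary.
Strong reading: for every (b,l) with shaped(b,l), baked(b,l) ∧ sliced(b,l).
Restrictor pairs: (b1,l1) ✗  (b1,l2) ✓  (b1,l3) ✗  (b2,l3) ✗  (b2,l4) ✗  (b3,l1) ✓  (b3,l2) ✗  (b3,l3) ✓  (b4,l1) ✓  (b4,l4) ✓
Counterexamples (restrictor pairs failing the scope): 5.

5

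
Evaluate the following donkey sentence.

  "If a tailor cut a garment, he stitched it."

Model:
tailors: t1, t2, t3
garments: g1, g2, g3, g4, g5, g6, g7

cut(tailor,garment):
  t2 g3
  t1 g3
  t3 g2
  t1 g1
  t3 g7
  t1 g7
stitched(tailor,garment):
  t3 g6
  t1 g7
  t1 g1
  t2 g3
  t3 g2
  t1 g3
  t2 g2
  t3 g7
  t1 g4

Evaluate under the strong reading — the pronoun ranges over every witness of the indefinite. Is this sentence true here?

"it" takes "a garment" as antecedent — a donkey pronoun bound across the clause boundary.
Strong reading: for every (t,g) with cut(t,g), stitched(t,g).
Restrictor pairs: (t1,g1) ✓  (t1,g3) ✓  (t1,g7) ✓  (t2,g3) ✓  (t3,g2) ✓  (t3,g7) ✓
Every restrictor pair satisfies the scope.

True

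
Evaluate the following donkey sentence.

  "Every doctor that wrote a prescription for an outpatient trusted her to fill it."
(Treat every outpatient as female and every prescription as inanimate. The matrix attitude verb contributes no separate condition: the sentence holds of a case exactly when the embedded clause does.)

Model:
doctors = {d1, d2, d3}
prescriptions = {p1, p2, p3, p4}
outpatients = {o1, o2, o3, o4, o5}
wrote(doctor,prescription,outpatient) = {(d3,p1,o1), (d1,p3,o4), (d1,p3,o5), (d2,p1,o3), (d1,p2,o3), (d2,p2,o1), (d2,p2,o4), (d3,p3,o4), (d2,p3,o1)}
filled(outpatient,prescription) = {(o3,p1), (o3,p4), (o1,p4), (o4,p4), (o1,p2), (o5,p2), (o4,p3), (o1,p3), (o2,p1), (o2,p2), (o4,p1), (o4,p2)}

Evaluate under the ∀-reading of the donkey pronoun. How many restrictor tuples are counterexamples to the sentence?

3

"her" takes "an outpatient" as antecedent and "it" takes "a prescription"; both are donkey pronouns co-varying with the restrictor.
Strong reading: for every (d,p,o) with wrote(d,p,o), filled(o,p).
Restrictor triples: (d1,p2,o3)→filled(o3,p2) ✗  (d1,p3,o4)→filled(o4,p3) ✓  (d1,p3,o5)→filled(o5,p3) ✗  (d2,p1,o3)→filled(o3,p1) ✓  (d2,p2,o1)→filled(o1,p2) ✓  (d2,p2,o4)→filled(o4,p2) ✓  (d2,p3,o1)→filled(o1,p3) ✓  (d3,p1,o1)→filled(o1,p1) ✗  (d3,p3,o4)→filled(o4,p3) ✓
Counterexamples (restrictor triples failing the scope): 3.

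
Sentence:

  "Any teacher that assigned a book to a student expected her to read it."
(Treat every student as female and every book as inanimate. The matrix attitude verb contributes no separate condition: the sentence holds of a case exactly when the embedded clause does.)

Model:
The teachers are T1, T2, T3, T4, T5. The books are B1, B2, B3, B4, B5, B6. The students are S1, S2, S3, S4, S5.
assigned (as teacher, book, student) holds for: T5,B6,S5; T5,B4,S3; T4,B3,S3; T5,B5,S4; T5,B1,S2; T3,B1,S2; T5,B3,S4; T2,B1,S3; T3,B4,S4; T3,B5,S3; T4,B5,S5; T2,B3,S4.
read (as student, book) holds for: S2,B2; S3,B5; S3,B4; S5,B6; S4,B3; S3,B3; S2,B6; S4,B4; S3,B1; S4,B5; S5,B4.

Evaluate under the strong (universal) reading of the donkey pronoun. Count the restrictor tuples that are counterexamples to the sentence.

"her" takes "a student" as antecedent and "it" takes "a book"; both are donkey pronouns co-varying with the restrictor.
Strong reading: for every (t,b,s) with assigned(t,b,s), read(s,b).
Restrictor triples: (T2,B1,S3)→read(S3,B1) ✓  (T2,B3,S4)→read(S4,B3) ✓  (T3,B1,S2)→read(S2,B1) ✗  (T3,B4,S4)→read(S4,B4) ✓  (T3,B5,S3)→read(S3,B5) ✓  (T4,B3,S3)→read(S3,B3) ✓  (T4,B5,S5)→read(S5,B5) ✗  (T5,B1,S2)→read(S2,B1) ✗  (T5,B3,S4)→read(S4,B3) ✓  (T5,B4,S3)→read(S3,B4) ✓  (T5,B5,S4)→read(S4,B5) ✓  (T5,B6,S5)→read(S5,B6) ✓
Counterexamples (restrictor triples failing the scope): 3.

3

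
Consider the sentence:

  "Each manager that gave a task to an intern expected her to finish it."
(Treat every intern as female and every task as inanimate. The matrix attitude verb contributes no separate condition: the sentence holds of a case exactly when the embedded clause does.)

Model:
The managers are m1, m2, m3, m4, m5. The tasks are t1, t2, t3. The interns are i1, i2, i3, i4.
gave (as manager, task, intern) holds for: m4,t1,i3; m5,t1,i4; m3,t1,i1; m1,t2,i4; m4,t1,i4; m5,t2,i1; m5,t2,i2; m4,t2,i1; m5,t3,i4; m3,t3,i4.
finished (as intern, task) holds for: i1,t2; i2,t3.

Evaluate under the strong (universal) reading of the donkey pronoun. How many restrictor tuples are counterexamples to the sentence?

"her" takes "an intern" as antecedent and "it" takes "a task"; both are donkey pronouns co-varying with the restrictor.
Strong reading: for every (m,t,i) with gave(m,t,i), finished(i,t).
Restrictor triples: (m1,t2,i4)→finished(i4,t2) ✗  (m3,t1,i1)→finished(i1,t1) ✗  (m3,t3,i4)→finished(i4,t3) ✗  (m4,t1,i3)→finished(i3,t1) ✗  (m4,t1,i4)→finished(i4,t1) ✗  (m4,t2,i1)→finished(i1,t2) ✓  (m5,t1,i4)→finished(i4,t1) ✗  (m5,t2,i1)→finished(i1,t2) ✓  (m5,t2,i2)→finished(i2,t2) ✗  (m5,t3,i4)→finished(i4,t3) ✗
Counterexamples (restrictor triples failing the scope): 8.

8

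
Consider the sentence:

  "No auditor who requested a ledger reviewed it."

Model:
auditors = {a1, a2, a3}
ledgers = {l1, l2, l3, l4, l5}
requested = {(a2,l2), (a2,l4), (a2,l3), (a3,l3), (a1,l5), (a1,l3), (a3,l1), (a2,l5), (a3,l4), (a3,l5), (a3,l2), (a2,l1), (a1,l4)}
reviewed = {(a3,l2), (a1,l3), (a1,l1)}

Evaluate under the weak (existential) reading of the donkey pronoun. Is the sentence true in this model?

False

"it" takes "a ledger" as antecedent — a donkey pronoun bound across the clause boundary.
Truth condition: for no (a,l) with requested(a,l) does reviewed(a,l) hold.
Restrictor pairs — does the scope hold? (a1,l3):holds  (a1,l4):fails  (a1,l5):fails  (a2,l1):fails  (a2,l2):fails  (a2,l3):fails  (a2,l4):fails  (a2,l5):fails  (a3,l1):fails  (a3,l2):holds  (a3,l3):fails  (a3,l4):fails  (a3,l5):fails
Scope holds for 2 pair(s), so the sentence is false.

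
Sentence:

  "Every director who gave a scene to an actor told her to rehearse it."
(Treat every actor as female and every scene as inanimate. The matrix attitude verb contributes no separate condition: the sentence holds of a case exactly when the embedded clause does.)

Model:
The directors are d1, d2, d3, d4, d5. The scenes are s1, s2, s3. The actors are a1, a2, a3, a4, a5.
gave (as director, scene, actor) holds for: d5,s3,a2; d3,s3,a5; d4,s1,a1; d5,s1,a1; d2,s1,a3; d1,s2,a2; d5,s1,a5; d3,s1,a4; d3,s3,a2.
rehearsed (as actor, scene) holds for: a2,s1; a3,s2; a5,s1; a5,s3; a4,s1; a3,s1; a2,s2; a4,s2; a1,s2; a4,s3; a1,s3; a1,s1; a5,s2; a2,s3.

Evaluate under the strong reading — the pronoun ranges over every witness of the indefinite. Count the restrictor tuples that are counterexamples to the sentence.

0

"her" takes "an actor" as antecedent and "it" takes "a scene"; both are donkey pronouns co-varying with the restrictor.
Strong reading: for every (d,s,a) with gave(d,s,a), rehearsed(a,s).
Restrictor triples: (d1,s2,a2)→rehearsed(a2,s2) ✓  (d2,s1,a3)→rehearsed(a3,s1) ✓  (d3,s1,a4)→rehearsed(a4,s1) ✓  (d3,s3,a2)→rehearsed(a2,s3) ✓  (d3,s3,a5)→rehearsed(a5,s3) ✓  (d4,s1,a1)→rehearsed(a1,s1) ✓  (d5,s1,a1)→rehearsed(a1,s1) ✓  (d5,s1,a5)→rehearsed(a5,s1) ✓  (d5,s3,a2)→rehearsed(a2,s3) ✓
Counterexamples (restrictor triples failing the scope): 0.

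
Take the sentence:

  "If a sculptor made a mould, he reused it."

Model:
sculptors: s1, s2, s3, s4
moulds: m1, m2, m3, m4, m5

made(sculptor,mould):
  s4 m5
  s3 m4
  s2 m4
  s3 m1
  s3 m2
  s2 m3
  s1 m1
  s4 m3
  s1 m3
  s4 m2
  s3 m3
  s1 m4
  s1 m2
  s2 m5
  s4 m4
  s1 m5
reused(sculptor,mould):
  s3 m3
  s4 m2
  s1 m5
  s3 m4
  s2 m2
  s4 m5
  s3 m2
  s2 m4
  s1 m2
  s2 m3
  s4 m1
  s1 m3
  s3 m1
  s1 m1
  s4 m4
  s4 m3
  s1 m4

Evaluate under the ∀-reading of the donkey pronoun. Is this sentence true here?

False

"it" takes "a mould" as antecedent — a donkey pronoun bound across the clause boundary.
Strong reading: for every (s,m) with made(s,m), reused(s,m).
Restrictor pairs: (s1,m1) ✓  (s1,m2) ✓  (s1,m3) ✓  (s1,m4) ✓  (s1,m5) ✓  (s2,m3) ✓  (s2,m4) ✓  (s2,m5) ✗  (s3,m1) ✓  (s3,m2) ✓  (s3,m3) ✓  (s3,m4) ✓  (s4,m2) ✓  (s4,m3) ✓  (s4,m4) ✓  (s4,m5) ✓
Counterexample: (s2,m5) is in made but fails the scope.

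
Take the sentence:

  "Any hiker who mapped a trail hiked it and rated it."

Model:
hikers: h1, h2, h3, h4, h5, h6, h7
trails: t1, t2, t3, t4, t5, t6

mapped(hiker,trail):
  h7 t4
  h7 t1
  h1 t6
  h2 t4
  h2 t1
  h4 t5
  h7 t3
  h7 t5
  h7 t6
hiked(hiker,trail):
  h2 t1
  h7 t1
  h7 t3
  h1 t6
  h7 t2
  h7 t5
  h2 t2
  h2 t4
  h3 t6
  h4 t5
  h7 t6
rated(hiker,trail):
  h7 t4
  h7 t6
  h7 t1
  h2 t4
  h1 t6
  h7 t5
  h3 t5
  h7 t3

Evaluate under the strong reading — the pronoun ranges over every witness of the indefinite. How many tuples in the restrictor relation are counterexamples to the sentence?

3

"it" takes "a trail" as antecedent — a donkey pronoun bound across the clause boundary.
Strong reading: for every (h,t) with mapped(h,t), hiked(h,t) ∧ rated(h,t).
Restrictor pairs: (h1,t6) ✓  (h2,t1) ✗  (h2,t4) ✓  (h4,t5) ✗  (h7,t1) ✓  (h7,t3) ✓  (h7,t4) ✗  (h7,t5) ✓  (h7,t6) ✓
Counterexamples (restrictor pairs failing the scope): 3.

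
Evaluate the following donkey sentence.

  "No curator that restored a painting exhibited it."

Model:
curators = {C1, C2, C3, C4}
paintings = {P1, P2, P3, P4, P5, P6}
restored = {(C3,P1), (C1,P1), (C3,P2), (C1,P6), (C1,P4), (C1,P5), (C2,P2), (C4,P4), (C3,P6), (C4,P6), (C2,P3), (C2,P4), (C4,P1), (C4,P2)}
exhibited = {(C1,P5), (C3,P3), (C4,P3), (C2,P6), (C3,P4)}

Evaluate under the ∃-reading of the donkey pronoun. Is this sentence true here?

False

"it" takes "a painting" as antecedent — a donkey pronoun bound across the clause boundary.
Truth condition: for no (c,p) with restored(c,p) does exhibited(c,p) hold.
Restrictor pairs — does the scope hold? (C1,P1):fails  (C1,P4):fails  (C1,P5):holds  (C1,P6):fails  (C2,P2):fails  (C2,P3):fails  (C2,P4):fails  (C3,P1):fails  (C3,P2):fails  (C3,P6):fails  (C4,P1):fails  (C4,P2):fails  (C4,P4):fails  (C4,P6):fails
Scope holds for 1 pair(s), so the sentence is false.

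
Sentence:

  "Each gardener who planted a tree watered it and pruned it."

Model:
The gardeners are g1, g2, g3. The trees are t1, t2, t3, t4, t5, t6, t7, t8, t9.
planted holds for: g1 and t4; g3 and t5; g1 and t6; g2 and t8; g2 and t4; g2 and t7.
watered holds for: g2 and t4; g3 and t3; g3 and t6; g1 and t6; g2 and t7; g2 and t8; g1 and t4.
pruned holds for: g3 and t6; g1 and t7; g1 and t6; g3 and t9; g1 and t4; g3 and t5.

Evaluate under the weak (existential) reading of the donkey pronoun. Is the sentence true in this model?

False

"it" takes "a tree" as antecedent — a donkey pronoun bound across the clause boundary.
Weak reading: every gardener g with some planted-tree has at least one planted-tree t such that watered(g,t) ∧ pruned(g,t).
Per gardener: g1:✓  g2:✗  g3:✗
g2 has no witness among its planted-trees.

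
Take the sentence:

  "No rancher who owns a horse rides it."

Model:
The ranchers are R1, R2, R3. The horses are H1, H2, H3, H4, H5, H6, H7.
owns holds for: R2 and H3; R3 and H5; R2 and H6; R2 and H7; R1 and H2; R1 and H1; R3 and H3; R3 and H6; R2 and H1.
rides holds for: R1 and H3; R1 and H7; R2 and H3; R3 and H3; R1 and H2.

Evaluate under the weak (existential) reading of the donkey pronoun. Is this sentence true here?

"it" takes "a horse" as antecedent — a donkey pronoun bound across the clause boundary.
Truth condition: for no (r,h) with owns(r,h) does rides(r,h) hold.
Restrictor pairs — does the scope hold? (R1,H1):fails  (R1,H2):holds  (R2,H1):fails  (R2,H3):holds  (R2,H6):fails  (R2,H7):fails  (R3,H3):holds  (R3,H5):fails  (R3,H6):fails
Scope holds for 3 pair(s), so the sentence is false.

False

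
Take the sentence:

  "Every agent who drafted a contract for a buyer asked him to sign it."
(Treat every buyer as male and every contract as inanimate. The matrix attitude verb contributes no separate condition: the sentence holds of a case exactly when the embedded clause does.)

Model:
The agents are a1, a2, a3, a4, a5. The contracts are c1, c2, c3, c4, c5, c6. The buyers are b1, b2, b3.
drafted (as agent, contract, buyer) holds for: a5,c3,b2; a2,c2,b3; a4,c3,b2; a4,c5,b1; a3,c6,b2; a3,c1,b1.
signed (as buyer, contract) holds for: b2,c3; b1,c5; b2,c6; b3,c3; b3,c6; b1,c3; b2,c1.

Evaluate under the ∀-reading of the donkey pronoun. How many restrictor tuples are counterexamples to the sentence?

2

"him" takes "a buyer" as antecedent and "it" takes "a contract"; both are donkey pronouns co-varying with the restrictor.
Strong reading: for every (a,c,b) with drafted(a,c,b), signed(b,c).
Restrictor triples: (a2,c2,b3)→signed(b3,c2) ✗  (a3,c1,b1)→signed(b1,c1) ✗  (a3,c6,b2)→signed(b2,c6) ✓  (a4,c3,b2)→signed(b2,c3) ✓  (a4,c5,b1)→signed(b1,c5) ✓  (a5,c3,b2)→signed(b2,c3) ✓
Counterexamples (restrictor triples failing the scope): 2.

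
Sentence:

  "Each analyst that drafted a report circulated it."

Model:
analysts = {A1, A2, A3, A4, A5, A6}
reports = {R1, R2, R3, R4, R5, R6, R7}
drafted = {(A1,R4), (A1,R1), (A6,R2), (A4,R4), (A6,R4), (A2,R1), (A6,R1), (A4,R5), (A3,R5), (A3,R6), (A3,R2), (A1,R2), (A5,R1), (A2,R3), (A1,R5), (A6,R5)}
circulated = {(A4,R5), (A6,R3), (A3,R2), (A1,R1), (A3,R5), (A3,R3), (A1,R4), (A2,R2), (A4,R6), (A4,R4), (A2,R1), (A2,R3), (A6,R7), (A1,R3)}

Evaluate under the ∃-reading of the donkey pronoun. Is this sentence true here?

"it" takes "a report" as antecedent — a donkey pronoun bound across the clause boundary.
Weak reading: every analyst a with some drafted-report has at least one drafted-report r such that circulated(a,r).
Per analyst: A1:✓  A2:✓  A3:✓  A4:✓  A5:✗  A6:✗
A5 has no witness among its drafted-reports.

False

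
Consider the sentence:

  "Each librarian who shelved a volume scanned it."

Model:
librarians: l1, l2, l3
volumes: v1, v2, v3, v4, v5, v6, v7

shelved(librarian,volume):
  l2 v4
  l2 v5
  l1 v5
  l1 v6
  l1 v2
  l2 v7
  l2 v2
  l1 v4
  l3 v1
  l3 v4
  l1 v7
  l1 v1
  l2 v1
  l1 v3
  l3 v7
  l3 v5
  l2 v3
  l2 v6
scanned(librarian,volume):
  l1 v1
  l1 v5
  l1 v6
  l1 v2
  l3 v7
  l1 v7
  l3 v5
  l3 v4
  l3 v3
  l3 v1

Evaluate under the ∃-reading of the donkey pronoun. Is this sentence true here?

"it" takes "a volume" as antecedent — a donkey pronoun bound across the clause boundary.
Weak reading: every librarian l with some shelved-volume has at least one shelved-volume v such that scanned(l,v).
Per librarian: l1:✓  l2:✗  l3:✓
l2 has no witness among its shelved-volumes.

False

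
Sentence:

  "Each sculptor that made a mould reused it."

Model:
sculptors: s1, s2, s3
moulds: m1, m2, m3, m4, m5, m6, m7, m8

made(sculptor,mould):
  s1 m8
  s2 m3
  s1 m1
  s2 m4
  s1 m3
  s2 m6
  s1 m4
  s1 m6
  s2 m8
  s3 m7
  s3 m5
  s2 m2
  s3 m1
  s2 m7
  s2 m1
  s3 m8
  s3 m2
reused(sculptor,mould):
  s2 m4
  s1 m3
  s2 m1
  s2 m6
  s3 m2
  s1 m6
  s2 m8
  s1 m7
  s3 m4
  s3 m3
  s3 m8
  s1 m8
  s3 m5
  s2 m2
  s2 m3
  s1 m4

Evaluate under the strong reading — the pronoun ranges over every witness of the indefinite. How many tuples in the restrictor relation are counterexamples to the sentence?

"it" takes "a mould" as antecedent — a donkey pronoun bound across the clause boundary.
Strong reading: for every (s,m) with made(s,m), reused(s,m).
Restrictor pairs: (s1,m1) ✗  (s1,m3) ✓  (s1,m4) ✓  (s1,m6) ✓  (s1,m8) ✓  (s2,m1) ✓  (s2,m2) ✓  (s2,m3) ✓  (s2,m4) ✓  (s2,m6) ✓  (s2,m7) ✗  (s2,m8) ✓  (s3,m1) ✗  (s3,m2) ✓  (s3,m5) ✓  (s3,m7) ✗  (s3,m8) ✓
Counterexamples (restrictor pairs failing the scope): 4.

4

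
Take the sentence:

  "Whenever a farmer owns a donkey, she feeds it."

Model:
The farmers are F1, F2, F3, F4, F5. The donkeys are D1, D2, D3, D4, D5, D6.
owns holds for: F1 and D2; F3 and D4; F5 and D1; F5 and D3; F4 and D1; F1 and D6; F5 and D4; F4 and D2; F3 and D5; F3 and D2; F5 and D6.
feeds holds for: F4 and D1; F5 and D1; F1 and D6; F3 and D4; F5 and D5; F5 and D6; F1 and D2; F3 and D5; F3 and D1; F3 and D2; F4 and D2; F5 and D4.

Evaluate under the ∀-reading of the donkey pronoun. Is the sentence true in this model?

"it" takes "a donkey" as antecedent — a donkey pronoun bound across the clause boundary.
Strong reading: for every (f,d) with owns(f,d), feeds(f,d).
Restrictor pairs: (F1,D2) ✓  (F1,D6) ✓  (F3,D2) ✓  (F3,D4) ✓  (F3,D5) ✓  (F4,D1) ✓  (F4,D2) ✓  (F5,D1) ✓  (F5,D3) ✗  (F5,D4) ✓  (F5,D6) ✓
Counterexample: (F5,D3) is in owns but fails the scope.

False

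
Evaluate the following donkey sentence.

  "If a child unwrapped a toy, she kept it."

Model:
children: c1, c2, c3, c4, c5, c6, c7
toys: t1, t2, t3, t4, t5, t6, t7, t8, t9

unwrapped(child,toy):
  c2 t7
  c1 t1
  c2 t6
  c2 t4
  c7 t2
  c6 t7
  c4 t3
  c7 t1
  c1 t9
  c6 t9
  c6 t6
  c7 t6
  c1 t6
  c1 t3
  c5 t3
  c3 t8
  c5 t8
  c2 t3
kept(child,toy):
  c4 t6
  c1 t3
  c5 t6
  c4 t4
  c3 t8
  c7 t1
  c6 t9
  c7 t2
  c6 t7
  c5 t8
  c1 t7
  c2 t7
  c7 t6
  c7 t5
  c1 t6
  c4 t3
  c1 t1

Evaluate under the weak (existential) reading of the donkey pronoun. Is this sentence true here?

"it" takes "a toy" as antecedent — a donkey pronoun bound across the clause boundary.
Weak reading: every child c with some unwrapped-toy has at least one unwrapped-toy t such that kept(c,t).
Per child: c1:✓  c2:✓  c3:✓  c4:✓  c5:✓  c6:✓  c7:✓
Every child in the restrictor has a witness.

True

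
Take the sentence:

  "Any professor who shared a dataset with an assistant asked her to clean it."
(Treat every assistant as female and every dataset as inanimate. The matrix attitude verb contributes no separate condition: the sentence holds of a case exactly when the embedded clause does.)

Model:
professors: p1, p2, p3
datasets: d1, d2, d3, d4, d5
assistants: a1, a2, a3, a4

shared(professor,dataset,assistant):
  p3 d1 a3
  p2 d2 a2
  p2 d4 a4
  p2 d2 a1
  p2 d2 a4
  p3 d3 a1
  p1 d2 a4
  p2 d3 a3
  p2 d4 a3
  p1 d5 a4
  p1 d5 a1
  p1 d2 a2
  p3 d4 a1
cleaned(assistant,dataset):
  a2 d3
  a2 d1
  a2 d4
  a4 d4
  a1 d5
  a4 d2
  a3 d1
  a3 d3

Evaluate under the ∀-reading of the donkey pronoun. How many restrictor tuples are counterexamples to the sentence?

"her" takes "an assistant" as antecedent and "it" takes "a dataset"; both are donkey pronouns co-varying with the restrictor.
Strong reading: for every (p,d,a) with shared(p,d,a), cleaned(a,d).
Restrictor triples: (p1,d2,a2)→cleaned(a2,d2) ✗  (p1,d2,a4)→cleaned(a4,d2) ✓  (p1,d5,a1)→cleaned(a1,d5) ✓  (p1,d5,a4)→cleaned(a4,d5) ✗  (p2,d2,a1)→cleaned(a1,d2) ✗  (p2,d2,a2)→cleaned(a2,d2) ✗  (p2,d2,a4)→cleaned(a4,d2) ✓  (p2,d3,a3)→cleaned(a3,d3) ✓  (p2,d4,a3)→cleaned(a3,d4) ✗  (p2,d4,a4)→cleaned(a4,d4) ✓  (p3,d1,a3)→cleaned(a3,d1) ✓  (p3,d3,a1)→cleaned(a1,d3) ✗  (p3,d4,a1)→cleaned(a1,d4) ✗
Counterexamples (restrictor triples failing the scope): 7.

7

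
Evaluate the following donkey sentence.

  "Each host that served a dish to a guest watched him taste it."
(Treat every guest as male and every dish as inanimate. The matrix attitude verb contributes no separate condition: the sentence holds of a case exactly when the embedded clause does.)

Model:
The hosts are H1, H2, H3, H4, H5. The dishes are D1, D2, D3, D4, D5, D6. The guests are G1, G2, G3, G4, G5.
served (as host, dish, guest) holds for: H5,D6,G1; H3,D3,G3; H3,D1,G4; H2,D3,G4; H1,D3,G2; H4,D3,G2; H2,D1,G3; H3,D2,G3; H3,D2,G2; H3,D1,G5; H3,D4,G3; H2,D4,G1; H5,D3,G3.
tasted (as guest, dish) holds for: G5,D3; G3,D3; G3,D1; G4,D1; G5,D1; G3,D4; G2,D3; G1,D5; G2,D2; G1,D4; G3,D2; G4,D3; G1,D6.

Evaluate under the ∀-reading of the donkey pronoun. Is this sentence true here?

True

"him" takes "a guest" as antecedent and "it" takes "a dish"; both are donkey pronouns co-varying with the restrictor.
Strong reading: for every (h,d,g) with served(h,d,g), tasted(g,d).
Restrictor triples: (H1,D3,G2)→tasted(G2,D3) ✓  (H2,D1,G3)→tasted(G3,D1) ✓  (H2,D3,G4)→tasted(G4,D3) ✓  (H2,D4,G1)→tasted(G1,D4) ✓  (H3,D1,G4)→tasted(G4,D1) ✓  (H3,D1,G5)→tasted(G5,D1) ✓  (H3,D2,G2)→tasted(G2,D2) ✓  (H3,D2,G3)→tasted(G3,D2) ✓  (H3,D3,G3)→tasted(G3,D3) ✓  (H3,D4,G3)→tasted(G3,D4) ✓  (H4,D3,G2)→tasted(G2,D3) ✓  (H5,D3,G3)→tasted(G3,D3) ✓  (H5,D6,G1)→tasted(G1,D6) ✓
Every restrictor triple satisfies the scope.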